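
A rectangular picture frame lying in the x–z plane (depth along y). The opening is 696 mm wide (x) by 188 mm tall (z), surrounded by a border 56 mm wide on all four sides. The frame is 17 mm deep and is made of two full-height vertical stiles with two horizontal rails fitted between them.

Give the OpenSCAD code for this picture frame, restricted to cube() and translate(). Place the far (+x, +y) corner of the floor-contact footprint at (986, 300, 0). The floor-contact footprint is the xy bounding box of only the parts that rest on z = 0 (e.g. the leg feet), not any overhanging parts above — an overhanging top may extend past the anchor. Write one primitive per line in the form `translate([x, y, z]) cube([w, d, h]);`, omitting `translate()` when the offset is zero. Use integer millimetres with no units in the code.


translate([178, 283, 0]) cube([56, 17, 300]);
translate([930, 283, 0]) cube([56, 17, 300]);
translate([234, 283, 0]) cube([696, 17, 56]);
translate([234, 283, 244]) cube([696, 17, 56]);


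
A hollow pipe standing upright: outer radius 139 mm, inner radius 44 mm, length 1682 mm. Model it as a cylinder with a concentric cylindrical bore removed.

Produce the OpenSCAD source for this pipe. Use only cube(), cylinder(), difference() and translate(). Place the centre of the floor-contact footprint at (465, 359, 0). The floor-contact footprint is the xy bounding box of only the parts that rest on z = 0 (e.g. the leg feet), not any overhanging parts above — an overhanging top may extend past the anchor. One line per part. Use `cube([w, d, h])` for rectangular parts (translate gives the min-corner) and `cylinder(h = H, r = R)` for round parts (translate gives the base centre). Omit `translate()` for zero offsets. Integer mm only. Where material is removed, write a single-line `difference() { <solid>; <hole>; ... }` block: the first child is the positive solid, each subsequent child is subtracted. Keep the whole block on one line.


difference() { translate([465, 359, 0]) cylinder(h = 1682, r = 139); translate([465, 359, 0]) cylinder(h = 1682, r = 44); }


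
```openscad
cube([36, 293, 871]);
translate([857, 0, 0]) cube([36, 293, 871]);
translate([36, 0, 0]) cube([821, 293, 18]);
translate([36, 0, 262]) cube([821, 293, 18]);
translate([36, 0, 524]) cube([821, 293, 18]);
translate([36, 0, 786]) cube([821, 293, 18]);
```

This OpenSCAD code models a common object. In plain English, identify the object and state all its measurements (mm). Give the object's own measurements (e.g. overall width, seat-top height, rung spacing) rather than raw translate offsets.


An open bookshelf. Two side panels, each 36 mm thick, 293 mm deep and 871 mm tall, stand 893 mm apart (outside-to-outside). Between them sit 4 shelves, each 18 mm thick and 293 mm deep, spanning the full gap between the sides. The bottom shelf rests on the floor (its underside at z = 0) and the clear gap between one shelf's top and the next shelf's underside is 244 mm.


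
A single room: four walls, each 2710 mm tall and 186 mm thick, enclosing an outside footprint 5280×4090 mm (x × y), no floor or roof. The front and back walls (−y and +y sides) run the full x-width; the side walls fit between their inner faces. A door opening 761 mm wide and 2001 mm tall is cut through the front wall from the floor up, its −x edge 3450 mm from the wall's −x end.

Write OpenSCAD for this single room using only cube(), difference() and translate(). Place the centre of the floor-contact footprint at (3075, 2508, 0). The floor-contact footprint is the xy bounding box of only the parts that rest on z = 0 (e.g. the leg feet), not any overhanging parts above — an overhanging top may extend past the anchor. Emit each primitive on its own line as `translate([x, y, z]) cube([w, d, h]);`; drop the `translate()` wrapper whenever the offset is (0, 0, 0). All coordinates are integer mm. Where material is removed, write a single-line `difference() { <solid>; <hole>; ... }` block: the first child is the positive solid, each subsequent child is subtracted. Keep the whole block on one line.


difference() { translate([435, 463, 0]) cube([5280, 186, 2710]); translate([3885, 463, 0]) cube([761, 186, 2001]); }
translate([435, 4367, 0]) cube([5280, 186, 2710]);
translate([435, 649, 0]) cube([186, 3718, 2710]);
translate([5529, 649, 0]) cube([186, 3718, 2710]);


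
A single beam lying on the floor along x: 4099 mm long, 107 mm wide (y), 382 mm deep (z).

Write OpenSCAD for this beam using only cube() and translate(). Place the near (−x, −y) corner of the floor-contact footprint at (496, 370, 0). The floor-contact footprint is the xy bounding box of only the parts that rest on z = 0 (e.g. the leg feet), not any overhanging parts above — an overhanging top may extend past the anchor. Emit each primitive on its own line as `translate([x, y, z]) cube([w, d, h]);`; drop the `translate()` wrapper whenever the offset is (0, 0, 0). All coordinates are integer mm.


translate([496, 370, 0]) cube([4099, 107, 382]);


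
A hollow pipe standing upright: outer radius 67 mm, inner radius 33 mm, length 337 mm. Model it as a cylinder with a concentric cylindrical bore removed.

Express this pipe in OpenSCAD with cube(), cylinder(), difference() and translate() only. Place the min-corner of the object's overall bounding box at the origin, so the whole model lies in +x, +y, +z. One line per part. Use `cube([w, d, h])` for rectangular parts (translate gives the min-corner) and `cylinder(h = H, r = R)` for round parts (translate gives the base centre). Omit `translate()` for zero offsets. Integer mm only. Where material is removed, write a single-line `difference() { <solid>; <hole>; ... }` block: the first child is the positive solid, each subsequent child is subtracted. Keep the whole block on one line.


difference() { translate([67, 67, 0]) cylinder(h = 337, r = 67); translate([67, 67, 0]) cylinder(h = 337, r = 33); }


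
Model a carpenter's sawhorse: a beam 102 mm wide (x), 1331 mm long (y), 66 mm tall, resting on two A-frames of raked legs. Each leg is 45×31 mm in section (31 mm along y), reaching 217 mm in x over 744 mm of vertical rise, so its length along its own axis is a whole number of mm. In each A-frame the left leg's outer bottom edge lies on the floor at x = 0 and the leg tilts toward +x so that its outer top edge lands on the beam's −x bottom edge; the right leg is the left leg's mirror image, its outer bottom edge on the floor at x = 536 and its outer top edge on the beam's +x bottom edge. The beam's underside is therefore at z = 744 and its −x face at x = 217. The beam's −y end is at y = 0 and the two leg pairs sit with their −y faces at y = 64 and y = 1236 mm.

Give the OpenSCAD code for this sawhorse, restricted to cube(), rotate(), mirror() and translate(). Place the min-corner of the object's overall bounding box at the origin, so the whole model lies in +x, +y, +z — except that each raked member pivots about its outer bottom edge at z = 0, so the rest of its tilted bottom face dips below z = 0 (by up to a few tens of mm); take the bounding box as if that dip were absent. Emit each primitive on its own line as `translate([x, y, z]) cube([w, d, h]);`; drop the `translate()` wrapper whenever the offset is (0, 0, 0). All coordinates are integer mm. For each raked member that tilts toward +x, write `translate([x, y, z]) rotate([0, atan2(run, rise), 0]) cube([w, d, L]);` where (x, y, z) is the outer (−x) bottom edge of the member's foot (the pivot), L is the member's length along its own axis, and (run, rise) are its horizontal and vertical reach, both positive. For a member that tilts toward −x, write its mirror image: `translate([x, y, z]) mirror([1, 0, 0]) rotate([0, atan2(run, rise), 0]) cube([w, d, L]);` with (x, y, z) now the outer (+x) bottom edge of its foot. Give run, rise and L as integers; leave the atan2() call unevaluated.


translate([217, 0, 744]) cube([102, 1331, 66]);
translate([0, 64, 0]) rotate([0, atan2(217, 744), 0]) cube([45, 31, 775]);
translate([536, 64, 0]) mirror([1, 0, 0]) rotate([0, atan2(217, 744), 0]) cube([45, 31, 775]);
translate([0, 1236, 0]) rotate([0, atan2(217, 744), 0]) cube([45, 31, 775]);
translate([536, 1236, 0]) mirror([1, 0, 0]) rotate([0, atan2(217, 744), 0]) cube([45, 31, 775]);


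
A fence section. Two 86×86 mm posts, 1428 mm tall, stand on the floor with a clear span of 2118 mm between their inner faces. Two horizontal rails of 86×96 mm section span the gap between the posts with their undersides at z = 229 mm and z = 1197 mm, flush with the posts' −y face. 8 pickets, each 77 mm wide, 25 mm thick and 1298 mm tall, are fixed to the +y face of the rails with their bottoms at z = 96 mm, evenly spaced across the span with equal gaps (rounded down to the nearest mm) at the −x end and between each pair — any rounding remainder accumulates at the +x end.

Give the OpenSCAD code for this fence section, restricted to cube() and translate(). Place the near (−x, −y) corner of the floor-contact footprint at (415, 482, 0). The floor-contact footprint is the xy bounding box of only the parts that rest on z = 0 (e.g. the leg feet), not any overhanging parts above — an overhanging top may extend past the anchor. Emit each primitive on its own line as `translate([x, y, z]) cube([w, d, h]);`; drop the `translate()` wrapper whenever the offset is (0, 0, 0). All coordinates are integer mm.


translate([415, 482, 0]) cube([86, 86, 1428]);
translate([2619, 482, 0]) cube([86, 86, 1428]);
translate([501, 482, 229]) cube([2118, 86, 96]);
translate([501, 482, 1197]) cube([2118, 86, 96]);
translate([667, 568, 96]) cube([77, 25, 1298]);
translate([910, 568, 96]) cube([77, 25, 1298]);
translate([1153, 568, 96]) cube([77, 25, 1298]);
translate([1396, 568, 96]) cube([77, 25, 1298]);
translate([1639, 568, 96]) cube([77, 25, 1298]);
translate([1882, 568, 96]) cube([77, 25, 1298]);
translate([2125, 568, 96]) cube([77, 25, 1298]);
translate([2368, 568, 96]) cube([77, 25, 1298]);


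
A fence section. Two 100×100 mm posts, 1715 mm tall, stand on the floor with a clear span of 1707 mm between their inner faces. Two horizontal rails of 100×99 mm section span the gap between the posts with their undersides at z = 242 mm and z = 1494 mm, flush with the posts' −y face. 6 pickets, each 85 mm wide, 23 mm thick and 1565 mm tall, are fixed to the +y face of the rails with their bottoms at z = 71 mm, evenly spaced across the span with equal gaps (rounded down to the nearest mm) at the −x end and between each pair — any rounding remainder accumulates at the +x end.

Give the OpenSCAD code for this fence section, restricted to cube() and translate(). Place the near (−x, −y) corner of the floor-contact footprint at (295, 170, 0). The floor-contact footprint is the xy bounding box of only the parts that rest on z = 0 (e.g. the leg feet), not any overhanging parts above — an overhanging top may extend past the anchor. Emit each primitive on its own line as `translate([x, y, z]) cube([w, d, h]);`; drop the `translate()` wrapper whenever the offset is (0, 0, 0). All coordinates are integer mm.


translate([295, 170, 0]) cube([100, 100, 1715]);
translate([2102, 170, 0]) cube([100, 100, 1715]);
translate([395, 170, 242]) cube([1707, 100, 99]);
translate([395, 170, 1494]) cube([1707, 100, 99]);
translate([566, 270, 71]) cube([85, 23, 1565]);
translate([822, 270, 71]) cube([85, 23, 1565]);
translate([1078, 270, 71]) cube([85, 23, 1565]);
translate([1334, 270, 71]) cube([85, 23, 1565]);
translate([1590, 270, 71]) cube([85, 23, 1565]);
translate([1846, 270, 71]) cube([85, 23, 1565]);


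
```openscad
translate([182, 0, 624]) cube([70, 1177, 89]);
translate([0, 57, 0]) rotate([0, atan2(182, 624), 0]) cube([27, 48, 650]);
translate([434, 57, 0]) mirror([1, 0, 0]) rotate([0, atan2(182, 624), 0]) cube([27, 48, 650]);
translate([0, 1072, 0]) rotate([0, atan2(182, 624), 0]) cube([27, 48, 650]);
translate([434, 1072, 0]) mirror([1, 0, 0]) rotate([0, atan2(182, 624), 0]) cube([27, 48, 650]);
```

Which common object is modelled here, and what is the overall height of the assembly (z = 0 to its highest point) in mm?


A sawhorse. The overall height is 713 mm.

A beam across two mirrored pairs of raked legs — a sawhorse. The beam's underside is at z = 624 (matching the legs' vertical rise in atan2(182, 624)) and the beam is 89 mm tall, so its top is at 624 + 89 = 713 mm. The raked legs top out at the beam's underside, so that is the highest point.


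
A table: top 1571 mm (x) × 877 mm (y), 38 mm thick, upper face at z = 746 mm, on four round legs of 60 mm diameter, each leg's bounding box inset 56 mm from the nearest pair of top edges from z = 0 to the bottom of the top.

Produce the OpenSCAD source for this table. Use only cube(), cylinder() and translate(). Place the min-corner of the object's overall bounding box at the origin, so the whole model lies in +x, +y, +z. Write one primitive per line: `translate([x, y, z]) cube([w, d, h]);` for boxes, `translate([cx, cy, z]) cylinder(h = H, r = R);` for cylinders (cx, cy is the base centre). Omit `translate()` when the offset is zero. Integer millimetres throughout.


translate([0, 0, 708]) cube([1571, 877, 38]);
translate([86, 86, 0]) cylinder(h = 708, r = 30);
translate([1485, 86, 0]) cylinder(h = 708, r = 30);
translate([86, 791, 0]) cylinder(h = 708, r = 30);
translate([1485, 791, 0]) cylinder(h = 708, r = 30);


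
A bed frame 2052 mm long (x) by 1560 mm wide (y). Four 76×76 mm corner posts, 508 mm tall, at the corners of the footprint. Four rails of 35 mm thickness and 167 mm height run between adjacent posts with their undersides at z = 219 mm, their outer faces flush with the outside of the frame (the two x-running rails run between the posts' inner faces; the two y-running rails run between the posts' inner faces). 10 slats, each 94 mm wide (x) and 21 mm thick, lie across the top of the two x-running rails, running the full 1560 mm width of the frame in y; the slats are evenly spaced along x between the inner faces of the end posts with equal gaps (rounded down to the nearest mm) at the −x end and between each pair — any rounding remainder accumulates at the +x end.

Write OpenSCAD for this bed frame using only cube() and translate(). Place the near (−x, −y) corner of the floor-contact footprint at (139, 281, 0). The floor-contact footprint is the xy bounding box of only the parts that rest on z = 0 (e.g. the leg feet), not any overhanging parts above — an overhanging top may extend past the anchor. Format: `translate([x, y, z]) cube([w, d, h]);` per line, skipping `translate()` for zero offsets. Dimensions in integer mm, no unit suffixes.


// slat z = rail_z + rail_h = 219 + 167 = 386
// slat gap = ⌊(1900 − 10·94) / 11⌋ = 87
translate([139, 281, 0]) cube([76, 76, 508]);
translate([139, 1765, 0]) cube([76, 76, 508]);
translate([2115, 281, 0]) cube([76, 76, 508]);
translate([2115, 1765, 0]) cube([76, 76, 508]);
translate([215, 281, 219]) cube([1900, 35, 167]);
translate([215, 1806, 219]) cube([1900, 35, 167]);
translate([139, 357, 219]) cube([35, 1408, 167]);
translate([2156, 357, 219]) cube([35, 1408, 167]);
translate([302, 281, 386]) cube([94, 1560, 21]);
translate([483, 281, 386]) cube([94, 1560, 21]);
translate([664, 281, 386]) cube([94, 1560, 21]);
translate([845, 281, 386]) cube([94, 1560, 21]);
translate([1026, 281, 386]) cube([94, 1560, 21]);
translate([1207, 281, 386]) cube([94, 1560, 21]);
translate([1388, 281, 386]) cube([94, 1560, 21]);
translate([1569, 281, 386]) cube([94, 1560, 21]);
translate([1750, 281, 386]) cube([94, 1560, 21]);
translate([1931, 281, 386]) cube([94, 1560, 21]);


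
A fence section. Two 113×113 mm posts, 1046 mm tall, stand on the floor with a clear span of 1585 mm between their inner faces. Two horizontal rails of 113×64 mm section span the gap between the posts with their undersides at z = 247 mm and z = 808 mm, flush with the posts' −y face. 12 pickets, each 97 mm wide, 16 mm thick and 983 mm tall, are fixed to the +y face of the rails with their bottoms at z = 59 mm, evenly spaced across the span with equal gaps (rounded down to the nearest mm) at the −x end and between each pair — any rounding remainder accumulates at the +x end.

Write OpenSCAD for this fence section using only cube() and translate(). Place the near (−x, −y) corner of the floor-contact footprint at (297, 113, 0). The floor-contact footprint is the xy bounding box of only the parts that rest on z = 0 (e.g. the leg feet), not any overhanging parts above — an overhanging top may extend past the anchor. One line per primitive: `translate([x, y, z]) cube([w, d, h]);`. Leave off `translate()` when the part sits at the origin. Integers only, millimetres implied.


translate([297, 113, 0]) cube([113, 113, 1046]);
translate([1995, 113, 0]) cube([113, 113, 1046]);
translate([410, 113, 247]) cube([1585, 113, 64]);
translate([410, 113, 808]) cube([1585, 113, 64]);
translate([442, 226, 59]) cube([97, 16, 983]);
translate([571, 226, 59]) cube([97, 16, 983]);
translate([700, 226, 59]) cube([97, 16, 983]);
translate([829, 226, 59]) cube([97, 16, 983]);
translate([958, 226, 59]) cube([97, 16, 983]);
translate([1087, 226, 59]) cube([97, 16, 983]);
translate([1216, 226, 59]) cube([97, 16, 983]);
translate([1345, 226, 59]) cube([97, 16, 983]);
translate([1474, 226, 59]) cube([97, 16, 983]);
translate([1603, 226, 59]) cube([97, 16, 983]);
translate([1732, 226, 59]) cube([97, 16, 983]);
translate([1861, 226, 59]) cube([97, 16, 983]);


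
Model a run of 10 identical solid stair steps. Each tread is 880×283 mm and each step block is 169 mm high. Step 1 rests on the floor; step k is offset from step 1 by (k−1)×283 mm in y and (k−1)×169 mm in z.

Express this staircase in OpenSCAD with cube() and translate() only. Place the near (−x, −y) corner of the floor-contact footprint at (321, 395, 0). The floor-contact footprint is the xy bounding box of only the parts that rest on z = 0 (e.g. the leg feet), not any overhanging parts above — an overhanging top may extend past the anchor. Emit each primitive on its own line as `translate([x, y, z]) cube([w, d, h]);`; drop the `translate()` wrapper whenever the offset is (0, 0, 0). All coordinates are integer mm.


translate([321, 395, 0]) cube([880, 283, 169]);
translate([321, 678, 169]) cube([880, 283, 169]);
translate([321, 961, 338]) cube([880, 283, 169]);
translate([321, 1244, 507]) cube([880, 283, 169]);
translate([321, 1527, 676]) cube([880, 283, 169]);
translate([321, 1810, 845]) cube([880, 283, 169]);
translate([321, 2093, 1014]) cube([880, 283, 169]);
translate([321, 2376, 1183]) cube([880, 283, 169]);
translate([321, 2659, 1352]) cube([880, 283, 169]);
translate([321, 2942, 1521]) cube([880, 283, 169]);


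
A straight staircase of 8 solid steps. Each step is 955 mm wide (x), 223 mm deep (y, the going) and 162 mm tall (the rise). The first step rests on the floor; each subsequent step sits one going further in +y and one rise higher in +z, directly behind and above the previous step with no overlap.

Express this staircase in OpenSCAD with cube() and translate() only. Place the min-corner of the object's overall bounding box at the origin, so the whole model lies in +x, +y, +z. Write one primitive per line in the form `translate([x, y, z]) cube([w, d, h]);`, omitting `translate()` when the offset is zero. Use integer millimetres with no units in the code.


cube([955, 223, 162]);
translate([0, 223, 162]) cube([955, 223, 162]);
translate([0, 446, 324]) cube([955, 223, 162]);
translate([0, 669, 486]) cube([955, 223, 162]);
translate([0, 892, 648]) cube([955, 223, 162]);
translate([0, 1115, 810]) cube([955, 223, 162]);
translate([0, 1338, 972]) cube([955, 223, 162]);
translate([0, 1561, 1134]) cube([955, 223, 162]);


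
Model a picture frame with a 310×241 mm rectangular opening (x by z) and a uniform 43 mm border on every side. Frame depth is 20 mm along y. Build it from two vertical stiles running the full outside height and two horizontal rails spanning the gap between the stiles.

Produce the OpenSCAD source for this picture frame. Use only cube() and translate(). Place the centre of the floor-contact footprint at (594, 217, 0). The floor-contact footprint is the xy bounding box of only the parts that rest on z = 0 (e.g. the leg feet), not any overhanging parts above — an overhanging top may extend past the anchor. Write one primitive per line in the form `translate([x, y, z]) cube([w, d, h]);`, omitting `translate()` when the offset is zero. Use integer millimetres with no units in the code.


translate([396, 207, 0]) cube([43, 20, 327]);
translate([749, 207, 0]) cube([43, 20, 327]);
translate([439, 207, 0]) cube([310, 20, 43]);
translate([439, 207, 284]) cube([310, 20, 43]);


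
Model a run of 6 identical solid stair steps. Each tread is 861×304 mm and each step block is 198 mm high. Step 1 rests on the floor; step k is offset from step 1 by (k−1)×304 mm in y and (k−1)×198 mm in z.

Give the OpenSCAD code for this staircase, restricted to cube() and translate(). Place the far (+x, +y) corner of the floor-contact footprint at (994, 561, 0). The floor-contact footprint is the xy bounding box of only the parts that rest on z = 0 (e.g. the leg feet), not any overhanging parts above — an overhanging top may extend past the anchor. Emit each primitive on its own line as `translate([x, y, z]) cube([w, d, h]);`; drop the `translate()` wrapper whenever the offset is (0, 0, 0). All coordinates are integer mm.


translate([133, 257, 0]) cube([861, 304, 198]);
translate([133, 561, 198]) cube([861, 304, 198]);
translate([133, 865, 396]) cube([861, 304, 198]);
translate([133, 1169, 594]) cube([861, 304, 198]);
translate([133, 1473, 792]) cube([861, 304, 198]);
translate([133, 1777, 990]) cube([861, 304, 198]);


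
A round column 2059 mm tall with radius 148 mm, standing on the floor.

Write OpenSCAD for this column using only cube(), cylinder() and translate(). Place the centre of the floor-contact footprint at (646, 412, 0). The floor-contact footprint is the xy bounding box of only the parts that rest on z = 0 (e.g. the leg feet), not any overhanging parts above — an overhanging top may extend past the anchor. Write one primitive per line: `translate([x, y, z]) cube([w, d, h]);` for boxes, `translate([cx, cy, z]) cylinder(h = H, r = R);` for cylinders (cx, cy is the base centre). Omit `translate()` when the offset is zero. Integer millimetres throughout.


translate([646, 412, 0]) cylinder(h = 2059, r = 148);


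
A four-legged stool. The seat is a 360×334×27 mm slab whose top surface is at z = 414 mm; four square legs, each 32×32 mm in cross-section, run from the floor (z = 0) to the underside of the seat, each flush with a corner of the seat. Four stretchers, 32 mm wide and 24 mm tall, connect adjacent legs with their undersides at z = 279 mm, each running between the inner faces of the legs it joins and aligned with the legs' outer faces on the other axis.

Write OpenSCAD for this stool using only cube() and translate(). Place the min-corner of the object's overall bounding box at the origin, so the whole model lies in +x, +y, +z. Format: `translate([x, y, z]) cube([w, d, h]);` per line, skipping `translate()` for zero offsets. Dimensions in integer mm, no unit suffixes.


// leg_h = 414 - 27 = 387
// stretcher span = 360 - 2*32 = 296
translate([0, 0, 387]) cube([360, 334, 27]);
cube([32, 32, 387]);
translate([328, 0, 0]) cube([32, 32, 387]);
translate([0, 302, 0]) cube([32, 32, 387]);
translate([328, 302, 0]) cube([32, 32, 387]);
translate([32, 0, 279]) cube([296, 32, 24]);
translate([32, 302, 279]) cube([296, 32, 24]);
translate([0, 32, 279]) cube([32, 270, 24]);
translate([328, 32, 279]) cube([32, 270, 24]);


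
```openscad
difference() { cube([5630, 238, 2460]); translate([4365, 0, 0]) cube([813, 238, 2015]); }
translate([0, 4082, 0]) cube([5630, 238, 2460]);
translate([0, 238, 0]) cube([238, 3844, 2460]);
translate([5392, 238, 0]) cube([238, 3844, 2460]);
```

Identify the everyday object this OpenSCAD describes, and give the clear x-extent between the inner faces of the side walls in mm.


A single room. The interior width is 5154 mm.

Four walls enclosing a rectangle with a door in the front wall — a room. Outside width 5630 minus two 238 mm walls gives 5154 mm.


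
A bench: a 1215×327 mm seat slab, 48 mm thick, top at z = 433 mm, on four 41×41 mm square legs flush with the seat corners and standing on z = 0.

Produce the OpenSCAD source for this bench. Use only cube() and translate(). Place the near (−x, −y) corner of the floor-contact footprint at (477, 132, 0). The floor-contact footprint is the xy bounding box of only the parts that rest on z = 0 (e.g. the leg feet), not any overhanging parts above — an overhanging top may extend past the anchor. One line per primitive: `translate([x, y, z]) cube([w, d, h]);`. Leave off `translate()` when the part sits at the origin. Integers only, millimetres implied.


// leg_h = 433 − 48 = 385
translate([477, 132, 385]) cube([1215, 327, 48]);
translate([477, 132, 0]) cube([41, 41, 385]);
translate([477, 418, 0]) cube([41, 41, 385]);
translate([1651, 132, 0]) cube([41, 41, 385]);
translate([1651, 418, 0]) cube([41, 41, 385]);


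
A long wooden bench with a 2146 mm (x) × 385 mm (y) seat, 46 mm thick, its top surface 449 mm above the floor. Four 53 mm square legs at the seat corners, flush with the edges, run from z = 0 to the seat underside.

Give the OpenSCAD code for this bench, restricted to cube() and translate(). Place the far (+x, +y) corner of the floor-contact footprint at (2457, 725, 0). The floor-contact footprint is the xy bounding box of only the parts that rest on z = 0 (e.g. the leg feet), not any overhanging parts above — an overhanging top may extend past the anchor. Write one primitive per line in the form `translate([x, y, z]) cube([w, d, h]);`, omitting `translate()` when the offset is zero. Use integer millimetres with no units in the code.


translate([311, 340, 403]) cube([2146, 385, 46]);
translate([311, 340, 0]) cube([53, 53, 403]);
translate([311, 672, 0]) cube([53, 53, 403]);
translate([2404, 340, 0]) cube([53, 53, 403]);
translate([2404, 672, 0]) cube([53, 53, 403]);


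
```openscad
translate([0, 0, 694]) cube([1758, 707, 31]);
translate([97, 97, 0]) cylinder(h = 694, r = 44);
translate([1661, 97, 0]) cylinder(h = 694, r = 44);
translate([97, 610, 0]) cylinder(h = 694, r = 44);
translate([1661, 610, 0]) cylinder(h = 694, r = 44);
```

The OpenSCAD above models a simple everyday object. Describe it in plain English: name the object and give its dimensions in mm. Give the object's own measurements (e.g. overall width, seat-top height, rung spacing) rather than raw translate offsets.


A rectangular dining table. The top is 1758×707×31 mm with its upper surface at z = 725 mm. It stands on four round legs of 88 mm diameter, each leg's bounding box inset 53 mm from the nearest pair of top edges, running from the floor to the underside of the top.


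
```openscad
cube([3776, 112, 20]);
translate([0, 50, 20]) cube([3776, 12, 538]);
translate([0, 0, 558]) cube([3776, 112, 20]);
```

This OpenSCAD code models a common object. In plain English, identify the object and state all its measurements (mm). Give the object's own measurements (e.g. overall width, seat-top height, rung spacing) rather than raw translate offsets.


An I-beam lying along x, 3776 mm long. Overall section height 578 mm. Two flanges 112 mm wide (y) and 20 mm thick, one on the floor and one at the top; a web 12 mm thick runs between them, centred on the flange width.


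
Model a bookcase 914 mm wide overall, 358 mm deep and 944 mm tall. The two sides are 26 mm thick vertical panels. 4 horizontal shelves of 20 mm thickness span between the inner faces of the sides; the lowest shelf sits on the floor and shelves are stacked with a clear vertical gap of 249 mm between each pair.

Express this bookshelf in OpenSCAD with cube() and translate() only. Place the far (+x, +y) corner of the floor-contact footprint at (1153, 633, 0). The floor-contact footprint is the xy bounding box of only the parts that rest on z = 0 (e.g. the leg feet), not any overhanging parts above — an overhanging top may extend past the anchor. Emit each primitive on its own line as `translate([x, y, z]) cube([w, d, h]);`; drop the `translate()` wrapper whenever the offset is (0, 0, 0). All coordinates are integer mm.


translate([239, 275, 0]) cube([26, 358, 944]);
translate([1127, 275, 0]) cube([26, 358, 944]);
translate([265, 275, 0]) cube([862, 358, 20]);
translate([265, 275, 269]) cube([862, 358, 20]);
translate([265, 275, 538]) cube([862, 358, 20]);
translate([265, 275, 807]) cube([862, 358, 20]);


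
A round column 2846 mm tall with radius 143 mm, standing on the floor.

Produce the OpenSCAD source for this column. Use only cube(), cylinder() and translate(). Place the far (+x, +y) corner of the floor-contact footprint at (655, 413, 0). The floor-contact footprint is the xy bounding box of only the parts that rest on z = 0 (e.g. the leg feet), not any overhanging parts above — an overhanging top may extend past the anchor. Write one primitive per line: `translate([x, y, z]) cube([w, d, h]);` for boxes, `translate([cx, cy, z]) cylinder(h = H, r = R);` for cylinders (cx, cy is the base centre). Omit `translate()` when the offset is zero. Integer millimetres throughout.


translate([512, 270, 0]) cylinder(h = 2846, r = 143);


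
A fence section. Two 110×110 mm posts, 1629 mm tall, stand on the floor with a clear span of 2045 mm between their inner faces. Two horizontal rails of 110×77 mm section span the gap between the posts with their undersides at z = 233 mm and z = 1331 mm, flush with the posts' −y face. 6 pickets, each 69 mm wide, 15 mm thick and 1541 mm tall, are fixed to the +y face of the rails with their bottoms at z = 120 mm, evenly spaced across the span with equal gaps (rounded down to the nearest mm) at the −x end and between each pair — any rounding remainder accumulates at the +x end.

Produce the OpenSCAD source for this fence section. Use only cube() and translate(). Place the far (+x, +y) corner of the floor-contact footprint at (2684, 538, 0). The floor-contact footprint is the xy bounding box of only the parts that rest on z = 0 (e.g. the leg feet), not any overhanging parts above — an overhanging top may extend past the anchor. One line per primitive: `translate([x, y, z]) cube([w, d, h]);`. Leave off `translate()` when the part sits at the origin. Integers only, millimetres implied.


translate([419, 428, 0]) cube([110, 110, 1629]);
translate([2574, 428, 0]) cube([110, 110, 1629]);
translate([529, 428, 233]) cube([2045, 110, 77]);
translate([529, 428, 1331]) cube([2045, 110, 77]);
translate([762, 538, 120]) cube([69, 15, 1541]);
translate([1064, 538, 120]) cube([69, 15, 1541]);
translate([1366, 538, 120]) cube([69, 15, 1541]);
translate([1668, 538, 120]) cube([69, 15, 1541]);
translate([1970, 538, 120]) cube([69, 15, 1541]);
translate([2272, 538, 120]) cube([69, 15, 1541]);


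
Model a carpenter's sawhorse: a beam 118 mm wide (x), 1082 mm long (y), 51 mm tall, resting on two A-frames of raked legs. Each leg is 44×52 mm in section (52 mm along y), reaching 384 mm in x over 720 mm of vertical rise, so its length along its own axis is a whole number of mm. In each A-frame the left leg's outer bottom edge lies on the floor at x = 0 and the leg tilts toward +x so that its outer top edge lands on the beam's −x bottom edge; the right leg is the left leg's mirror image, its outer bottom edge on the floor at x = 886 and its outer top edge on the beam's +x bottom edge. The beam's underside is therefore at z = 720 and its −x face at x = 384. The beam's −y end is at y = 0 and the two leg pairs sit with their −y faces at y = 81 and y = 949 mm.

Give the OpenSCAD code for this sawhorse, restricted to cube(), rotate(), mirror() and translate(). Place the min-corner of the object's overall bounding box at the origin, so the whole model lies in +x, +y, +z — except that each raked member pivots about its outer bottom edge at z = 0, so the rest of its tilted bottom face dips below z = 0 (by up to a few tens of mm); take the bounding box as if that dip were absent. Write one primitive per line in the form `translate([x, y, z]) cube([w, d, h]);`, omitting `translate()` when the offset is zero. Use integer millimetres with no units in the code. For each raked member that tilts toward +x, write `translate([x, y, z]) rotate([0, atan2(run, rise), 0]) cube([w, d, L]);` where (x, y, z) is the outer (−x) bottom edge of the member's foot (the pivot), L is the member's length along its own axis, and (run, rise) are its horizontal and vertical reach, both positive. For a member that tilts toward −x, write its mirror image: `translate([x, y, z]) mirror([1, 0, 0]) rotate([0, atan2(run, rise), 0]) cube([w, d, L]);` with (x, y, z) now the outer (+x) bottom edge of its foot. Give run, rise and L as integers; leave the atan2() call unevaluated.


// leg length = √(384² + 720²) = 816
// right-leg outer foot x = 2·384 + 118 = 886
// beam min-corner = (384, 0, 720)
translate([384, 0, 720]) cube([118, 1082, 51]);
translate([0, 81, 0]) rotate([0, atan2(384, 720), 0]) cube([44, 52, 816]);
translate([886, 81, 0]) mirror([1, 0, 0]) rotate([0, atan2(384, 720), 0]) cube([44, 52, 816]);
translate([0, 949, 0]) rotate([0, atan2(384, 720), 0]) cube([44, 52, 816]);
translate([886, 949, 0]) mirror([1, 0, 0]) rotate([0, atan2(384, 720), 0]) cube([44, 52, 816]);


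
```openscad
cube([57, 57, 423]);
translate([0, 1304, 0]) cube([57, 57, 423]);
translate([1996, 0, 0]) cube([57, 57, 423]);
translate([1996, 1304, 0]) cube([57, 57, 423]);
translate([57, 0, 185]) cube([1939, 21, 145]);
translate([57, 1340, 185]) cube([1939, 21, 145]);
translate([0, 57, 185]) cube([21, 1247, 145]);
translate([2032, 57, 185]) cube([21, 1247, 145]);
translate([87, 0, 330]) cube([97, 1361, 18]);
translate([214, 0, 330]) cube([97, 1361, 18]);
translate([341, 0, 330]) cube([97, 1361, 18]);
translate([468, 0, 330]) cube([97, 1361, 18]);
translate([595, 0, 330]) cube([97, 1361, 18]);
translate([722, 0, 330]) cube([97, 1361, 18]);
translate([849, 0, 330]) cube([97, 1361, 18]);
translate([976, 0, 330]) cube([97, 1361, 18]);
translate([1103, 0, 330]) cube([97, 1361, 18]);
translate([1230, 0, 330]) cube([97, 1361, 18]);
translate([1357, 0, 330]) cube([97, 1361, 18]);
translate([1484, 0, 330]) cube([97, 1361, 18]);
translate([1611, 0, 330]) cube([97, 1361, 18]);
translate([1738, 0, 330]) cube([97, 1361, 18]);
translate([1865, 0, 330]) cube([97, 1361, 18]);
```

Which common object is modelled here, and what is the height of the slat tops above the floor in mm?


A bed frame. The slat-top height is 348 mm.

Four posts, four rails, and a row of slats — a bed frame. Slats sit on the rails at z = 185 + 145 = 330; with slat thickness 18, the top is 348 mm.


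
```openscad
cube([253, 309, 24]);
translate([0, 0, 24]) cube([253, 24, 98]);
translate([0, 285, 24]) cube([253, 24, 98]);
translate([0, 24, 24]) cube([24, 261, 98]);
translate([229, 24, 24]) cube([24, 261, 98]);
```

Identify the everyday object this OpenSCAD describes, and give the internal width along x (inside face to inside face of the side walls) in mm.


An open box. The internal width is 205 mm.

A 253×309 base slab with four walls standing on it — an open box. The base is 253 mm wide and the walls are 24 mm thick, so the internal width is 253 − 2 × 24 = 205 mm.


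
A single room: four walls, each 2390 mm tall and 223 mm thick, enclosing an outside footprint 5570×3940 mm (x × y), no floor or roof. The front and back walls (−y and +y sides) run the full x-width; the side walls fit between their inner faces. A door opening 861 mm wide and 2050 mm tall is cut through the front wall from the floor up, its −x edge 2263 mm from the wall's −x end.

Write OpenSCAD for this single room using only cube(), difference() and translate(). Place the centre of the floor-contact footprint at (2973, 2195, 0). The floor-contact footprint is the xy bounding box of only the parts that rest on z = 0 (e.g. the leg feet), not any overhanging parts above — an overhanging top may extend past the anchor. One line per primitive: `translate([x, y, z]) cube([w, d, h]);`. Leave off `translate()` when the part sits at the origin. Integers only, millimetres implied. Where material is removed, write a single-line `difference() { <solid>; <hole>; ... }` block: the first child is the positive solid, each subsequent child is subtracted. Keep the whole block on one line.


difference() { translate([188, 225, 0]) cube([5570, 223, 2390]); translate([2451, 225, 0]) cube([861, 223, 2050]); }
translate([188, 3942, 0]) cube([5570, 223, 2390]);
translate([188, 448, 0]) cube([223, 3494, 2390]);
translate([5535, 448, 0]) cube([223, 3494, 2390]);


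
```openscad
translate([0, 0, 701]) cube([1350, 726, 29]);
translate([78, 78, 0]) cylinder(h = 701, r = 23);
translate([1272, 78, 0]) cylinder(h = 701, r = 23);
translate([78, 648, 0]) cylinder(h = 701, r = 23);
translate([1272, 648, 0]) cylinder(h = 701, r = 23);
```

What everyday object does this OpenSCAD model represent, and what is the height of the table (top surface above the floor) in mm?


A table. The table height is 730 mm.

A 1350×726×29 slab sits at z = 701 on four Ø46 mm round legs — a table. The top surface is at 701 + 29 = 730 mm.


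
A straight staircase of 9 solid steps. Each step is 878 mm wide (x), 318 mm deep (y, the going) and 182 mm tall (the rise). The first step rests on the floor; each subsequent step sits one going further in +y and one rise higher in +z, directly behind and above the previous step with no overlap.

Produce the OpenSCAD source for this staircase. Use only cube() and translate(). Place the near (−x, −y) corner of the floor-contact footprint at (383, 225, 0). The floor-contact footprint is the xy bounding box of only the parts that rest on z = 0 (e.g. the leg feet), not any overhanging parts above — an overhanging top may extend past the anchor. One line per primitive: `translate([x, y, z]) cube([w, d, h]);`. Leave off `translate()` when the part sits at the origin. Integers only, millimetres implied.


translate([383, 225, 0]) cube([878, 318, 182]);
translate([383, 543, 182]) cube([878, 318, 182]);
translate([383, 861, 364]) cube([878, 318, 182]);
translate([383, 1179, 546]) cube([878, 318, 182]);
translate([383, 1497, 728]) cube([878, 318, 182]);
translate([383, 1815, 910]) cube([878, 318, 182]);
translate([383, 2133, 1092]) cube([878, 318, 182]);
translate([383, 2451, 1274]) cube([878, 318, 182]);
translate([383, 2769, 1456]) cube([878, 318, 182]);


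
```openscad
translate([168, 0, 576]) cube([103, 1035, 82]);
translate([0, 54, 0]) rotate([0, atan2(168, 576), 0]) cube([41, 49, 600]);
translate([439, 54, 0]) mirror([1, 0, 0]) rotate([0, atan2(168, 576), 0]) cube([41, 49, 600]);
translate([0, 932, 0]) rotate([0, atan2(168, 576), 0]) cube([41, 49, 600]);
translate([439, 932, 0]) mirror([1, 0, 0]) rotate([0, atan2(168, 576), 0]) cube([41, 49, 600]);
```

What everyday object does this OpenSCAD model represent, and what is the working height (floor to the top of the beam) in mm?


A sawhorse. The overall height is 658 mm.

A beam across two mirrored pairs of raked legs — a sawhorse. The beam's underside is at z = 576 (matching the legs' vertical rise in atan2(168, 576)) and the beam is 82 mm tall, so its top is at 576 + 82 = 658 mm. The raked legs top out at the beam's underside, so that is the highest point.


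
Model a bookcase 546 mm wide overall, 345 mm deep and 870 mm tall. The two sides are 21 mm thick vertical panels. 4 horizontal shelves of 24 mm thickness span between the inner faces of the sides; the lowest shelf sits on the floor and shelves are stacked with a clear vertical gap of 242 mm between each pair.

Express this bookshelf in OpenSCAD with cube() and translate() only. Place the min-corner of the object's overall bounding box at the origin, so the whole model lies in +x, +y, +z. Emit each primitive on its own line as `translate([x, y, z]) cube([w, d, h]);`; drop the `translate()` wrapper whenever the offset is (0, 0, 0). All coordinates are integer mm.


cube([21, 345, 870]);
translate([525, 0, 0]) cube([21, 345, 870]);
translate([21, 0, 0]) cube([504, 345, 24]);
translate([21, 0, 266]) cube([504, 345, 24]);
translate([21, 0, 532]) cube([504, 345, 24]);
translate([21, 0, 798]) cube([504, 345, 24]);
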